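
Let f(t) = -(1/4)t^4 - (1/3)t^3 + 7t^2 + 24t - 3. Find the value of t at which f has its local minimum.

f'(t) = -t^3 - t^2 + 14t + 24 = 0 at t = -3, -2, 4.
Since f''(t) = -3t^2 - 2t + 14, we get f''(-3) = -7 < 0 ⇒ local maximum; f''(-2) = 6 > 0 ⇒ local minimum; f''(4) = -42 < 0 ⇒ local maximum.
The local minimum is f(-2) = -73/3.

-2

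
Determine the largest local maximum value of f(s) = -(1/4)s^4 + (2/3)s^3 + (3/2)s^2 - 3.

33/4

Critical points: f'(s) = -s^3 + 2s^2 + 3s vanishes at s = -1, 0, 3.
Second-derivative test with f''(s) = -3s^2 + 4s + 3: f''(-1) = -4 < 0 ⇒ local maximum; f''(0) = 3 > 0 ⇒ local minimum; f''(3) = -12 < 0 ⇒ local maximum.
Thus f has its largest local maximum at s = 3, with value 33/4.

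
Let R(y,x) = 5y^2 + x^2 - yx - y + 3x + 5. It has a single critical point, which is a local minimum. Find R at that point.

52/19

∂R/∂y = 10y - x - 1 = 0 and ∂R/∂x = -y + 2x + 3 = 0, so (y, x) = (-1/19, -29/19).
The Hessian has R_{yy} = 10, R_{xx} = 2, R_{yx} = -1, giving D = 19 > 0 with R_{yy} > 0, so the point is a local minimum.
R(-1/19, -29/19) = 52/19.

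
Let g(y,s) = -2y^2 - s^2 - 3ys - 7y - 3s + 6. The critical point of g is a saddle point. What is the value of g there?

2

∂g/∂y = -4y - 3s - 7 = 0 and ∂g/∂s = -3y - 2s - 3 = 0, so (y, s) = (5, -9).
The Hessian has g_{yy} = -4, g_{ss} = -2, g_{ys} = -3, giving D = -1 < 0, so the point is a saddle point.
g(5, -9) = 2.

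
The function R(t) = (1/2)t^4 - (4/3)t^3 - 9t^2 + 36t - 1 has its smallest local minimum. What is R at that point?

R'(t) = 2t^3 - 4t^2 - 18t + 36. Setting R'(t) = 0 gives t ∈ {-3, 2, 3}.
R''(t) = 6t^2 - 8t - 18. R''(-3) = 60 > 0 ⇒ local minimum; R''(2) = -10 < 0 ⇒ local maximum; R''(3) = 12 > 0 ⇒ local minimum.
The smallest local minimum is R(-3) = -227/2.

-227/2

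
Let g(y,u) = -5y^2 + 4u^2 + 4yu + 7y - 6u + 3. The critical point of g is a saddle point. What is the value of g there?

∂g/∂y = -10y + 4u + 7 = 0 and ∂g/∂u = 4y + 8u - 6 = 0, so (y, u) = (5/6, 1/3).
The Hessian has g_{yy} = -10, g_{uu} = 8, g_{yu} = 4, giving D = -96 < 0, so the point is a saddle point.
g(5/6, 1/3) = 59/12.

59/12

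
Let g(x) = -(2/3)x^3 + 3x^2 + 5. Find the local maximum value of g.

14

g'(x) = -2x^2 + 6x = 0 at x = 0, 3.
g''(x) = -4x + 6. g''(0) = 6 > 0 ⇒ local minimum; g''(3) = -6 < 0 ⇒ local maximum.
Thus g has its local maximum at x = 3, with value 14.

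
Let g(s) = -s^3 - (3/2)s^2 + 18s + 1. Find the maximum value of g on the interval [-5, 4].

23

The derivative is -3s^2 - 3s + 18, which vanishes at s = -3 and s = 2.
Compare values at every candidate in [-5, 4]: g(-5) = -3/2; g(-3) = -79/2; g(2) = 23; g(4) = -15.
So the maximum is g(2) = 23.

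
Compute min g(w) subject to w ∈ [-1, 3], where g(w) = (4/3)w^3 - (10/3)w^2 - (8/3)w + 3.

The derivative is 4w^2 - (20/3)w - 8/3, which vanishes at w = -1/3 and w = 2.
Candidates: g(-1) = 1; g(-1/3) = 281/81; g(2) = -5; g(3) = 1.
So the minimum is g(2) = -5.

-5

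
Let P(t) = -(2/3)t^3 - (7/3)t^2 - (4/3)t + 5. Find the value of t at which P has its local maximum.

-1/3

P'(t) = -2t^2 - (14/3)t - 4/3 = 0 at t = -2, -1/3.
Since P''(t) = -4t - 14/3, we get P''(-2) = 10/3 > 0 ⇒ local minimum; P''(-1/3) = -10/3 < 0 ⇒ local maximum.
So the local maximum value is P(-1/3) = 422/81.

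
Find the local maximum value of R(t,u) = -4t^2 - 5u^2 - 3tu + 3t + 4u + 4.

∂R/∂t = -8t - 3u + 3 = 0 and ∂R/∂u = -3t - 10u + 4 = 0, so (t, u) = (18/71, 23/71).
The Hessian has R_{tt} = -8, R_{uu} = -10, R_{tu} = -3, giving D = 71 > 0 with R_{tt} < 0, so the point is a local maximum.
R(18/71, 23/71) = 357/71.

357/71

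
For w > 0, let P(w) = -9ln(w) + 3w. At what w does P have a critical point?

3

P'(w) = -9/w + 3 = 0 gives w = 3.
P''(w) = 9/w², which is positive for w > 0, so this is a local minimum.
P(3) = -9·ln(3) + 9 ≈ -0.8875.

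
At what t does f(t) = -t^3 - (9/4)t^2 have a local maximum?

0

f'(t) = -3t^2 - (9/2)t = 0 at t = -3/2, 0.
Second-derivative test with f''(t) = -6t - 9/2: f''(-3/2) = 9/2 > 0 ⇒ local minimum; f''(0) = -9/2 < 0 ⇒ local maximum.
So the local maximum value is f(0) = 0.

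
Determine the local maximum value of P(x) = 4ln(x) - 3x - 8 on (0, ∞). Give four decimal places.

-10.8493

P'(x) = 4/x − 3 = 0 gives x = 4/3.
P''(x) = -4/x², which is negative for x > 0, so this is a local maximum.
P(4/3) = 4·ln(4/3) - 4 - 8 ≈ -10.8493.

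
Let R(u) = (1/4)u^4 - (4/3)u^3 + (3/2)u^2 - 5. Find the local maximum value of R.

-55/12

R'(u) = u^3 - 4u^2 + 3u. Setting R'(u) = 0 gives u ∈ {0, 1, 3}.
Since R''(u) = 3u^2 - 8u + 3, we get R''(0) = 3 > 0 ⇒ local minimum; R''(1) = -2 < 0 ⇒ local maximum; R''(3) = 6 > 0 ⇒ local minimum.
The local maximum is R(1) = -55/12.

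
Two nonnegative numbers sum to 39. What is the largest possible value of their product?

1521/4

With x + y = 39, the product is P(x) = x(39 − x).
P'(x) = 39 − 2x = 0 gives x = 39/2; P'' = −2 < 0, so this is the maximum.
P = 39/2·39/2 = 1521/4.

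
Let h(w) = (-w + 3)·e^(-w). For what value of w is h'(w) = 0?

4

Differentiating with the product rule gives h'(w) = (w - 4)·e^(-w). Since e^(-w) > 0, the only critical point is w = 4.
h''(4) has the same sign as 1 > 0, so this is a local minimum.
h(4) = (-1)·e^(-4) ≈ -0.0183.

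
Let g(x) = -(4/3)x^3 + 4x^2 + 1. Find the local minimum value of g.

1

Critical points: g'(x) = -4x^2 + 8x vanishes at x = 0, 2.
Second-derivative test with g''(x) = -8x + 8: g''(0) = 8 > 0 ⇒ local minimum; g''(2) = -8 < 0 ⇒ local maximum.
Thus g has its local minimum at x = 0, with value 1.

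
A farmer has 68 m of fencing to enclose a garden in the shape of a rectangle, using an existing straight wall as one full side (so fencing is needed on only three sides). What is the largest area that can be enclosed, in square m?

578

Let the sides perpendicular to the wall have length x and the parallel side y, so 2x + y = 68 and the area is A = xy = x(68 − 2x).
A'(x) = 68 − 4x = 0 gives x = 17, and A''(x) = −4 < 0 confirms a maximum.
Then y = 68 − 2·17 = 34 and A = 578.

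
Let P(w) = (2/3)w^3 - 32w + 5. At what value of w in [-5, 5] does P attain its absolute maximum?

-4

P'(w) = 2w^2 - 32, which vanishes at w = -4 and w = 4.
Compare values at every candidate in [-5, 5]: P(-5) = 245/3, P(-4) = 271/3, P(4) = -241/3, P(5) = -215/3.
Hence the absolute maximum is 271/3 at w = -4.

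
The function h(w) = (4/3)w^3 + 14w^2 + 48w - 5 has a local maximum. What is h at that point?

-175/3

h'(w) = 4w^2 + 28w + 48 = 0 at w = -4, -3.
Since h''(w) = 8w + 28, we get h''(-4) = -4 < 0 ⇒ local maximum; h''(-3) = 4 > 0 ⇒ local minimum.
The local maximum is h(-4) = -175/3.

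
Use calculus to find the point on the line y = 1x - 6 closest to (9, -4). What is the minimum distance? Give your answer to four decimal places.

Minimize D(x)^2 = (x - 9)^2 + (x - 2)^2.
d/dx[D^2] = 2(x - 9) + 2·1·(x - 2) = 0 ⇒ x = 11/2.
Then y = -1/2 and the distance is √(49/2) ≈ 4.9497.

4.9497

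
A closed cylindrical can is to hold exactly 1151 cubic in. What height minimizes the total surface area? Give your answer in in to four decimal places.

11.3587

With radius r and height h, πr²h = 1151 so h = 1151/(πr²), and S(r) = 2πr² + 2πrh = 2πr² + 2·1151/r.
S'(r) = 4πr − 2·1151/r² = 0 ⇒ r³ = 1151/(2π), so r ≈ 5.6793 and h = 2r ≈ 11.3587.
S''(r) = 4π + 4·1151/r³ > 0, so this is the minimum; S ≈ 607.9923.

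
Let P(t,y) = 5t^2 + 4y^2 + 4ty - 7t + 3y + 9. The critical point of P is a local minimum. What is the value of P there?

251/64

∂P/∂t = 10t + 4y - 7 = 0 and ∂P/∂y = 4t + 8y + 3 = 0, so (t, y) = (17/16, -29/32).
The Hessian has P_{tt} = 10, P_{yy} = 8, P_{ty} = 4, giving D = 64 > 0 with P_{tt} > 0, so the point is a local minimum.
P(17/16, -29/32) = 251/64.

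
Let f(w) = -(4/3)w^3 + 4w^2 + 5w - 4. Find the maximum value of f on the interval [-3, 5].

f'(w) = -4w^2 + 8w + 5, which vanishes at w = -1/2 and w = 5/2.
Compare values at every candidate in [-3, 5]: f(-3) = 53; f(-1/2) = -16/3; f(5/2) = 38/3; f(5) = -137/3.
The maximum over the interval is 53, attained at w = -3.

53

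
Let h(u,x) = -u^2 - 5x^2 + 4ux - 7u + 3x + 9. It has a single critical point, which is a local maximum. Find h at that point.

103/2

∂h/∂u = -2u + 4x - 7 = 0 and ∂h/∂x = 4u - 10x + 3 = 0, so (u, x) = (-29/2, -11/2).
The Hessian has h_{uu} = -2, h_{xx} = -10, h_{ux} = 4, giving D = 4 > 0 with h_{uu} < 0, so the point is a local maximum.
h(-29/2, -11/2) = 103/2.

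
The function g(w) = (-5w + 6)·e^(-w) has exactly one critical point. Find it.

Differentiating with the product rule gives g'(w) = (5w - 11)·e^(-w). Since e^(-w) > 0, the only critical point is w = 11/5.
g''(11/5) has the same sign as 5 > 0, so this is a local minimum.
g(11/5) = (-5)·e^(-11/5) ≈ -0.5540.

11/5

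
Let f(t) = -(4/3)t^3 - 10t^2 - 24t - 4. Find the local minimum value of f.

f'(t) = -4t^2 - 20t - 24. Setting f'(t) = 0 gives t ∈ {-3, -2}.
Since f''(t) = -8t - 20, we get f''(-3) = 4 > 0 ⇒ local minimum; f''(-2) = -4 < 0 ⇒ local maximum.
The local minimum is f(-3) = 14.

14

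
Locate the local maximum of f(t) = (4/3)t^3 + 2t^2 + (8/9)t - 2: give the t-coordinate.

-2/3

f'(t) = 4t^2 + 4t + 8/9 = 0 at t = -2/3, -1/3.
Since f''(t) = 8t + 4, we get f''(-2/3) = -4/3 < 0 ⇒ local maximum; f''(-1/3) = 4/3 > 0 ⇒ local minimum.
The local maximum is f(-2/3) = -170/81.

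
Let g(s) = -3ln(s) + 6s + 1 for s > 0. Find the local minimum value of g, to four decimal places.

6.0794

g'(s) = -3/s + 6 = 0 gives s = 1/2.
g''(s) = 3/s², which is positive for s > 0, so this is a local minimum.
g(1/2) = -3·ln(1/2) + 3 + 1 ≈ 6.0794.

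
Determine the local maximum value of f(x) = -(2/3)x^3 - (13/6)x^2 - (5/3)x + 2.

f'(x) = -2x^2 - (13/3)x - 5/3. Setting f'(x) = 0 gives x ∈ {-5/3, -1/2}.
Second-derivative test with f''(x) = -4x - 13/3: f''(-5/3) = 7/3 > 0 ⇒ local minimum; f''(-1/2) = -7/3 < 0 ⇒ local maximum.
The local maximum is f(-1/2) = 19/8.

19/8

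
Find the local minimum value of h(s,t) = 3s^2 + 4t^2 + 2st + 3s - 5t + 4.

35/44

∂h/∂s = 6s + 2t + 3 = 0 and ∂h/∂t = 2s + 8t - 5 = 0, so (s, t) = (-17/22, 9/11).
The Hessian has h_{ss} = 6, h_{tt} = 8, h_{st} = 2, giving D = 44 > 0 with h_{ss} > 0, so the point is a local minimum.
h(-17/22, 9/11) = 35/44.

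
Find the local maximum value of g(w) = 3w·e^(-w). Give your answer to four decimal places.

1.1036

By the product rule, g'(w) = (-3w + 3)·e^(-w). Since e^(-w) > 0, the only critical point is w = 1.
g''(1) has the same sign as -3 < 0, so this is a local maximum.
g(1) = (3)·e^(-1) ≈ 1.1036.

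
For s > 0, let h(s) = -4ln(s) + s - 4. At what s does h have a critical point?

h'(s) = -4/s + 1 = 0 gives s = 4.
h''(s) = 4/s², which is positive for s > 0, so this is a local minimum.
h(4) = -4·ln(4) + 4 - 4 ≈ -5.5452.

4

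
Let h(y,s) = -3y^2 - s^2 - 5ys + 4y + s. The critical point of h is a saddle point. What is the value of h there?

∂h/∂y = -6y - 5s + 4 = 0 and ∂h/∂s = -5y - 2s + 1 = 0, so (y, s) = (-3/13, 14/13).
The Hessian has h_{yy} = -6, h_{ss} = -2, h_{ys} = -5, giving D = -13 < 0, so the point is a saddle point.
h(-3/13, 14/13) = 1/13.

1/13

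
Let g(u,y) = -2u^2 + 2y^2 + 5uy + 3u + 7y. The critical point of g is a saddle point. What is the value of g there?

-185/41

∂g/∂u = -4u + 5y + 3 = 0 and ∂g/∂y = 5u + 4y + 7 = 0, so (u, y) = (-23/41, -43/41).
The Hessian has g_{uu} = -4, g_{yy} = 4, g_{uy} = 5, giving D = -41 < 0, so the point is a saddle point.
g(-23/41, -43/41) = -185/41.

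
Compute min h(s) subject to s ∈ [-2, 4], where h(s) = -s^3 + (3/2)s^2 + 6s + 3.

-13

h'(s) = -3s^2 + 3s + 6, which vanishes at s = -1 and s = 2.
Compare values at every candidate in [-2, 4]: h(-2) = 5, h(-1) = -1/2, h(2) = 13, h(4) = -13.
So the minimum is h(4) = -13.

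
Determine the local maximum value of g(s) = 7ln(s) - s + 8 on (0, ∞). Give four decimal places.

g'(s) = 7/s − 1 = 0 gives s = 7.
g''(s) = -7/s², which is negative for s > 0, so this is a local maximum.
g(7) = 7·ln(7) - 7 + 8 ≈ 14.6214.

14.6214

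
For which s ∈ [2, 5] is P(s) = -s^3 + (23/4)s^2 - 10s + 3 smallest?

The derivative is -3s^2 + (23/2)s - 10, whose only zero in [2, 5] is s = 5/2.
Candidates: P(2) = -2; P(5/2) = -27/16; P(5) = -113/4.
So the minimum is P(5) = -113/4.

5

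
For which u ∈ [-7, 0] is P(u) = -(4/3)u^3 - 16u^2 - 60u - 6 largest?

-7

Differentiating, P'(u) = -4u^2 - 32u - 60; which vanishes at u = -5 and u = -3.
Evaluating at the critical points and endpoints: P(-7) = 262/3,  P(-5) = 182/3,  P(-3) = 66,  P(0) = -6.
Hence the absolute maximum is 262/3 at u = -7.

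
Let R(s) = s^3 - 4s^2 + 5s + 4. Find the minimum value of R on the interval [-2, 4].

-30

Differentiating, R'(s) = 3s^2 - 8s + 5; which vanishes at s = 1 and s = 5/3.
Evaluating at the critical points and endpoints: R(-2) = -30; R(1) = 6; R(5/3) = 158/27; R(4) = 24.
Hence the absolute minimum is -30 at s = -2.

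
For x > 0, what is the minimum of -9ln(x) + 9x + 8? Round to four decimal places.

17.0000

h'(x) = -9/x + 9 = 0 gives x = 1.
h''(x) = 9/x², which is positive for x > 0, so this is a local minimum.
h(1) = -9·ln(1) + 9 + 8 ≈ 17.0000.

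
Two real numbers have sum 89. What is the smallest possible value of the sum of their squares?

With a + b = 89, a^2 + b^2 = a^2 + (89 − a)^2.
The derivative 2a − 2(89 − a) = 4a − 178 vanishes at a = 89/2; second derivative 4 > 0, a minimum.
The minimum is 2·(89/2)^2 = 7921/2.

7921/2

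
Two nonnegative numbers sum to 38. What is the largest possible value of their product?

With x + y = 38, the product is P(x) = x(38 − x).
P'(x) = 38 − 2x = 0 gives x = 19; P'' = −2 < 0, so this is the maximum.
P = 19·19 = 361.

361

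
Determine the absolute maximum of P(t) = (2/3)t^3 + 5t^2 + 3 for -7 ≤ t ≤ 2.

134/3

The derivative is 2t^2 + 10t, which vanishes at t = -5 and t = 0.
Candidates: P(-7) = 58/3; P(-5) = 134/3; P(0) = 3; P(2) = 85/3.
The maximum over the interval is 134/3, attained at t = -5.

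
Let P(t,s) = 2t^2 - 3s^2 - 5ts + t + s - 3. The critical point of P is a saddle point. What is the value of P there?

∂P/∂t = 4t - 5s + 1 = 0 and ∂P/∂s = -5t - 6s + 1 = 0, so (t, s) = (-1/49, 9/49).
The Hessian has P_{tt} = 4, P_{ss} = -6, P_{ts} = -5, giving D = -49 < 0, so the point is a saddle point.
P(-1/49, 9/49) = -143/49.

-143/49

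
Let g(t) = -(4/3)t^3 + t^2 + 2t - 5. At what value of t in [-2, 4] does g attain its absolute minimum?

4

The derivative is -4t^2 + 2t + 2, which vanishes at t = -1/2 and t = 1.
Compare values at every candidate in [-2, 4]: g(-2) = 17/3; g(-1/2) = -67/12; g(1) = -10/3; g(4) = -199/3.
So the minimum is g(4) = -199/3.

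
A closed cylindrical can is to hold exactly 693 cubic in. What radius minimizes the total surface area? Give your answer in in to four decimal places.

With radius r and height h, πr²h = 693 so h = 693/(πr²), and S(r) = 2πr² + 2πrh = 2πr² + 2·693/r.
S'(r) = 4πr − 2·693/r² = 0 ⇒ r³ = 693/(2π), so r ≈ 4.7957 and h = 2r ≈ 9.5914.
S''(r) = 4π + 4·693/r³ > 0, so this is the minimum; S ≈ 433.5142.

4.7957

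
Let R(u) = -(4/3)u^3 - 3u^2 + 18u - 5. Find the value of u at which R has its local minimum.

Critical points: R'(u) = -4u^2 - 6u + 18 vanishes at u = -3, 3/2.
R''(u) = -8u - 6. R''(-3) = 18 > 0 ⇒ local minimum; R''(3/2) = -18 < 0 ⇒ local maximum.
The local minimum is R(-3) = -50.

-3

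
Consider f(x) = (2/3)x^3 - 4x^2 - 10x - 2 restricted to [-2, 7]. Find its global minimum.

The derivative is 2x^2 - 8x - 10, which vanishes at x = -1 and x = 5.
Candidates: f(-2) = -10/3; f(-1) = 10/3; f(5) = -206/3; f(7) = -118/3.
The minimum over the interval is -206/3, attained at x = 5.

-206/3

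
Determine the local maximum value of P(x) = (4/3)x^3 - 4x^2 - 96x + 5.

P'(x) = 4x^2 - 8x - 96. Setting P'(x) = 0 gives x ∈ {-4, 6}.
Second-derivative test with P''(x) = 8x - 8: P''(-4) = -40 < 0 ⇒ local maximum; P''(6) = 40 > 0 ⇒ local minimum.
So the local maximum value is P(-4) = 719/3.

719/3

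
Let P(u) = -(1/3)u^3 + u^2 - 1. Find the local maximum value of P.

P'(u) = -u^2 + 2u = 0 at u = 0, 2.
Second-derivative test with P''(u) = -2u + 2: P''(0) = 2 > 0 ⇒ local minimum; P''(2) = -2 < 0 ⇒ local maximum.
Thus P has its local maximum at u = 2, with value 1/3.

1/3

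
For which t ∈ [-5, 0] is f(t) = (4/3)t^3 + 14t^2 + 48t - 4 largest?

f'(t) = 4t^2 + 28t + 48, which vanishes at t = -4 and t = -3.
Evaluating at the critical points and endpoints: f(-5) = -182/3,  f(-4) = -172/3,  f(-3) = -58,  f(0) = -4.
So the maximum is f(0) = -4.

0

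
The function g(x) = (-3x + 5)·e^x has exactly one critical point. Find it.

g'(x) = (-3)·e^x + (-3x + 5)·1·e^x = (-3x + 2)·e^x. Since e^x > 0, the only critical point is x = 2/3.
g''(2/3) has the same sign as -3 < 0, so this is a local maximum.
g(2/3) = (3)·e^(2/3) ≈ 5.8432.

2/3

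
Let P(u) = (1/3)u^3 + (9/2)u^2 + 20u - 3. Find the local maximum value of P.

P'(u) = u^2 + 9u + 20. Setting P'(u) = 0 gives u ∈ {-5, -4}.
P''(u) = 2u + 9. P''(-5) = -1 < 0 ⇒ local maximum; P''(-4) = 1 > 0 ⇒ local minimum.
Thus P has its local maximum at u = -5, with value -193/6.

-193/6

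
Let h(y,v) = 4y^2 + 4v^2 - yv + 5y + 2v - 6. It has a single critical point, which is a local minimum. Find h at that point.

∂h/∂y = 8y - v + 5 = 0 and ∂h/∂v = -y + 8v + 2 = 0, so (y, v) = (-2/3, -1/3).
The Hessian has h_{yy} = 8, h_{vv} = 8, h_{yv} = -1, giving D = 63 > 0 with h_{yy} > 0, so the point is a local minimum.
h(-2/3, -1/3) = -8.

-8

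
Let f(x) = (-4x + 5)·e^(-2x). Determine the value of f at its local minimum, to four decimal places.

-0.0604

Differentiating with the product rule gives f'(x) = (8x - 14)·e^(-2x). Since e^(-2x) > 0, the only critical point is x = 7/4.
f''(7/4) has the same sign as 8 > 0, so this is a local minimum.
f(7/4) = (-2)·e^(-7/2) ≈ -0.0604.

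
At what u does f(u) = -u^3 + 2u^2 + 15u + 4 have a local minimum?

f'(u) = -3u^2 + 4u + 15 = 0 at u = -5/3, 3.
f''(u) = -6u + 4. f''(-5/3) = 14 > 0 ⇒ local minimum; f''(3) = -14 < 0 ⇒ local maximum.
Thus f has its local minimum at u = -5/3, with value -292/27.

-5/3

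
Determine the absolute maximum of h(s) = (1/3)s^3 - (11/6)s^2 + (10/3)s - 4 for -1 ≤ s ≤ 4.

Differentiating, h'(s) = s^2 - (11/3)s + 10/3; which vanishes at s = 5/3 and s = 2.
Candidates: h(-1) = -19/2; h(5/3) = -323/162; h(2) = -2; h(4) = 4/3.
Hence the absolute maximum is 4/3 at s = 4.

4/3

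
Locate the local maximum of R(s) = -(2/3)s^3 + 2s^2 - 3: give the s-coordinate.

Critical points: R'(s) = -2s^2 + 4s vanishes at s = 0, 2.
Second-derivative test with R''(s) = -4s + 4: R''(0) = 4 > 0 ⇒ local minimum; R''(2) = -4 < 0 ⇒ local maximum.
So the local maximum value is R(2) = -1/3.

2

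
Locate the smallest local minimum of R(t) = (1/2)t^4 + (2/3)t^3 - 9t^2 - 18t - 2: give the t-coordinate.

Critical points: R'(t) = 2t^3 + 2t^2 - 18t - 18 vanishes at t = -3, -1, 3.
Second-derivative test with R''(t) = 6t^2 + 4t - 18: R''(-3) = 24 > 0 ⇒ local minimum; R''(-1) = -16 < 0 ⇒ local maximum; R''(3) = 48 > 0 ⇒ local minimum.
The smallest local minimum is R(3) = -157/2.

3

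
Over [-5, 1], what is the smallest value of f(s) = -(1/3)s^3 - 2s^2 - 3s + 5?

Differentiating, f'(s) = -s^2 - 4s - 3; which vanishes at s = -3 and s = -1.
Candidates: f(-5) = 35/3,  f(-3) = 5,  f(-1) = 19/3,  f(1) = -1/3.
Hence the absolute minimum is -1/3 at s = 1.

-1/3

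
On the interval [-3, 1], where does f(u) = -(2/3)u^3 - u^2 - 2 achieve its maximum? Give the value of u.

-3

Differentiating, f'(u) = -2u^2 - 2u; which vanishes at u = -1 and u = 0.
Candidates: f(-3) = 7; f(-1) = -7/3; f(0) = -2; f(1) = -11/3.
The maximum over the interval is 7, attained at u = -3.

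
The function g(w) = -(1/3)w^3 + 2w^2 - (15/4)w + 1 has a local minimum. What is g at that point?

-5/4

g'(w) = -w^2 + 4w - 15/4 = 0 at w = 3/2, 5/2.
g''(w) = -2w + 4. g''(3/2) = 1 > 0 ⇒ local minimum; g''(5/2) = -1 < 0 ⇒ local maximum.
So the local minimum value is g(3/2) = -5/4.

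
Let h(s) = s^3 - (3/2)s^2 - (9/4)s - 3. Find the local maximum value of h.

h'(s) = 3s^2 - 3s - 9/4. Setting h'(s) = 0 gives s ∈ {-1/2, 3/2}.
Since h''(s) = 6s - 3, we get h''(-1/2) = -6 < 0 ⇒ local maximum; h''(3/2) = 6 > 0 ⇒ local minimum.
The local maximum is h(-1/2) = -19/8.

-19/8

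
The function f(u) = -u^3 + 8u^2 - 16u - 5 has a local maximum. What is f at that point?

Critical points: f'(u) = -3u^2 + 16u - 16 vanishes at u = 4/3, 4.
Since f''(u) = -6u + 16, we get f''(4/3) = 8 > 0 ⇒ local minimum; f''(4) = -8 < 0 ⇒ local maximum.
Thus f has its local maximum at u = 4, with value -5.

-5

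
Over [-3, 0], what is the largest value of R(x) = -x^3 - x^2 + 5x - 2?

R'(x) = -3x^2 - 2x + 5, whose only zero in [-3, 0] is x = -5/3.
Compare values at every candidate in [-3, 0]: R(-3) = 1, R(-5/3) = -229/27, R(0) = -2.
So the maximum is R(-3) = 1.

1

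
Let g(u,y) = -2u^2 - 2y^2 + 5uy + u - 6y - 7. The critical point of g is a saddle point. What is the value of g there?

-107/9

∂g/∂u = -4u + 5y + 1 = 0 and ∂g/∂y = 5u - 4y - 6 = 0, so (u, y) = (26/9, 19/9).
The Hessian has g_{uu} = -4, g_{yy} = -4, g_{uy} = 5, giving D = -9 < 0, so the point is a saddle point.
g(26/9, 19/9) = -107/9.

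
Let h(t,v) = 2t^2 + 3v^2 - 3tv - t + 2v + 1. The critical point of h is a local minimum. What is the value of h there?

2/3

∂h/∂t = 4t - 3v - 1 = 0 and ∂h/∂v = -3t + 6v + 2 = 0, so (t, v) = (0, -1/3).
The Hessian has h_{tt} = 4, h_{vv} = 6, h_{tv} = -3, giving D = 15 > 0 with h_{tt} > 0, so the point is a local minimum.
h(0, -1/3) = 2/3.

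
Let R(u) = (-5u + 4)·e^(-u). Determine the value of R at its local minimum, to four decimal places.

R'(u) = (-5)·e^(-u) + (-5u + 4)·(-1)·e^(-u) = (5u - 9)·e^(-u). Since e^(-u) > 0, the only critical point is u = 9/5.
R''(9/5) has the same sign as 5 > 0, so this is a local minimum.
R(9/5) = (-5)·e^(-9/5) ≈ -0.8265.

-0.8265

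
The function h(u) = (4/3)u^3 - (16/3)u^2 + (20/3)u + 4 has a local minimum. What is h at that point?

Critical points: h'(u) = 4u^2 - (32/3)u + 20/3 vanishes at u = 1, 5/3.
Second-derivative test with h''(u) = 8u - 32/3: h''(1) = -8/3 < 0 ⇒ local maximum; h''(5/3) = 8/3 > 0 ⇒ local minimum.
The local minimum is h(5/3) = 524/81.

524/81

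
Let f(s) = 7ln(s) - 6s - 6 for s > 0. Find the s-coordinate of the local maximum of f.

f'(s) = 7/s − 6 = 0 gives s = 7/6.
f''(s) = -7/s², which is negative for s > 0, so this is a local maximum.
f(7/6) = 7·ln(7/6) - 7 - 6 ≈ -11.9209.

7/6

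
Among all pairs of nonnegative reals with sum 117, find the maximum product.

13689/4

With x + y = 117, the product is P(x) = x(117 − x).
P'(x) = 117 − 2x = 0 gives x = 117/2; P'' = −2 < 0, so this is the maximum.
P = 117/2·117/2 = 13689/4.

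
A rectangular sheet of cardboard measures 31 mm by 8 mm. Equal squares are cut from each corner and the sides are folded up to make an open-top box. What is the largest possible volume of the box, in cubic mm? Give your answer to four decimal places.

217.1725

With cut size x, the volume is V(x) = x(31 − 2x)(8 − 2x) for 0 < x < 4.
V'(x) = 12x^2 − 156x + 248. Setting V'(x) = 0 gives x ≈ 1.8542 (the root in (0, 4)).
V''(x) = 24x − 156 is negative there, so this is the maximum; V ≈ 217.1725.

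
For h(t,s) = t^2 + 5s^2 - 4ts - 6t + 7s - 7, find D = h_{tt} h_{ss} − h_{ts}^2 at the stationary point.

4

∂h/∂t = 2t - 4s - 6 = 0 and ∂h/∂s = -4t + 10s + 7 = 0, so (t, s) = (8, 5/2).
The Hessian has h_{tt} = 2, h_{ss} = 10, h_{ts} = -4, giving D = 4 > 0 with h_{tt} > 0, so the point is a local minimum.
D = (2)·(10) − (-4)^2 = 4.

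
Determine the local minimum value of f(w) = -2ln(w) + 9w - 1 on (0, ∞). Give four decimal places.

f'(w) = -2/w + 9 = 0 gives w = 2/9.
f''(w) = 2/w², which is positive for w > 0, so this is a local minimum.
f(2/9) = -2·ln(2/9) + 2 - 1 ≈ 4.0082.

4.0082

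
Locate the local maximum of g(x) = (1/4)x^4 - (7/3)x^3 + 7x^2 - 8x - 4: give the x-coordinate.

2

Critical points: g'(x) = x^3 - 7x^2 + 14x - 8 vanishes at x = 1, 2, 4.
g''(x) = 3x^2 - 14x + 14. g''(1) = 3 > 0 ⇒ local minimum; g''(2) = -2 < 0 ⇒ local maximum; g''(4) = 6 > 0 ⇒ local minimum.
Thus g has its local maximum at x = 2, with value -20/3.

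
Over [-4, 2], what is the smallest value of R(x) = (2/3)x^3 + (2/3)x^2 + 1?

Differentiating, R'(x) = 2x^2 + (4/3)x; which vanishes at x = -2/3 and x = 0.
Evaluating at the critical points and endpoints: R(-4) = -31, R(-2/3) = 89/81, R(0) = 1, R(2) = 9.
The minimum over the interval is -31, attained at x = -4.

-31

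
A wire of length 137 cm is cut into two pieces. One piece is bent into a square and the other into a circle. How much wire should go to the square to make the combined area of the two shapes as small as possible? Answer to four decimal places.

Let x be the length used for the square. Square side x/4; circle radius (137−x)/(2π).
A(x) = (x/4)² + π·((137−x)/(2π))² = x²/16 + (137−x)²/(4π) for 0 ≤ x ≤ 137. A'(x) = x/8 − (137−x)/(2π) = 0 gives x = 4·137/(π+4) ≈ 76.7336.
A'' = 1/8 + 1/(2π) > 0, so this gives the minimum combined area; x ≈ 76.7336 cm to the square.

76.7336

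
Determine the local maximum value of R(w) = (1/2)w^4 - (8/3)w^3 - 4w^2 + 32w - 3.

95/3

Critical points: R'(w) = 2w^3 - 8w^2 - 8w + 32 vanishes at w = -2, 2, 4.
Since R''(w) = 6w^2 - 16w - 8, we get R''(-2) = 48 > 0 ⇒ local minimum; R''(2) = -16 < 0 ⇒ local maximum; R''(4) = 24 > 0 ⇒ local minimum.
So the local maximum value is R(2) = 95/3.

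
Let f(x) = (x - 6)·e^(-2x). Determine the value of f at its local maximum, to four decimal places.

f'(x) = 1·e^(-2x) + (x - 6)·(-2)·e^(-2x) = (-2x + 13)·e^(-2x). Since e^(-2x) > 0, the only critical point is x = 13/2.
f''(13/2) has the same sign as -2 < 0, so this is a local maximum.
f(13/2) = (1/2)·e^(-13) ≈ 0.0000.

0.0000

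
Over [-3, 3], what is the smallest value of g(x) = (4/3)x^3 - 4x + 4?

Differentiating, g'(x) = 4x^2 - 4; which vanishes at x = -1 and x = 1.
Evaluating at the critical points and endpoints: g(-3) = -20; g(-1) = 20/3; g(1) = 4/3; g(3) = 28.
Hence the absolute minimum is -20 at x = -3.

-20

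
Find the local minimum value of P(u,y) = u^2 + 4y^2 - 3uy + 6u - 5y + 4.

∂P/∂u = 2u - 3y + 6 = 0 and ∂P/∂y = -3u + 8y - 5 = 0, so (u, y) = (-33/7, -8/7).
The Hessian has P_{uu} = 2, P_{yy} = 8, P_{uy} = -3, giving D = 7 > 0 with P_{uu} > 0, so the point is a local minimum.
P(-33/7, -8/7) = -51/7.

-51/7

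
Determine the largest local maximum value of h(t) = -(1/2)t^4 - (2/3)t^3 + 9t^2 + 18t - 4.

h'(t) = -2t^3 - 2t^2 + 18t + 18. Setting h'(t) = 0 gives t ∈ {-3, -1, 3}.
Since h''(t) = -6t^2 - 4t + 18, we get h''(-3) = -24 < 0 ⇒ local maximum; h''(-1) = 16 > 0 ⇒ local minimum; h''(3) = -48 < 0 ⇒ local maximum.
Thus h has its largest local maximum at t = 3, with value 145/2.

145/2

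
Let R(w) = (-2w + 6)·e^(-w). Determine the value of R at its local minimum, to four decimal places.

-0.0366

Differentiating with the product rule gives R'(w) = (2w - 8)·e^(-w). Since e^(-w) > 0, the only critical point is w = 4.
R''(4) has the same sign as 2 > 0, so this is a local minimum.
R(4) = (-2)·e^(-4) ≈ -0.0366.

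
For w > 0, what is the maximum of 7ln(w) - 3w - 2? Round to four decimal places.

R'(w) = 7/w − 3 = 0 gives w = 7/3.
R''(w) = -7/w², which is negative for w > 0, so this is a local maximum.
R(7/3) = 7·ln(7/3) - 7 - 2 ≈ -3.0689.

-3.0689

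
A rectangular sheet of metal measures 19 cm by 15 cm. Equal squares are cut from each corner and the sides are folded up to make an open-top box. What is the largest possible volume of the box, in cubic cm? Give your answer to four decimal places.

352.7094

With cut size x, the volume is V(x) = x(19 − 2x)(15 − 2x) for 0 < x < 7.5.
V'(x) = 12x^2 − 136x + 285. Setting V'(x) = 0 gives x ≈ 2.7751 (the root in (0, 7.5)).
V''(x) = 24x − 136 is negative there, so this is the maximum; V ≈ 352.7094.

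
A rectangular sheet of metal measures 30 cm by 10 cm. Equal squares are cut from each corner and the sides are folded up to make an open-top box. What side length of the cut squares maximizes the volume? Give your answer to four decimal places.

2.2571

With cut size x, the volume is V(x) = x(30 − 2x)(10 − 2x) for 0 < x < 5.
V'(x) = 12x^2 − 160x + 300. Setting V'(x) = 0 gives x ≈ 2.2571 (the root in (0, 5)).
V''(x) = 24x − 160 is negative there, so this is the maximum; V ≈ 315.5652.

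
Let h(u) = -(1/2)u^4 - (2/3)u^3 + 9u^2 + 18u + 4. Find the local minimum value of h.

-29/6

h'(u) = -2u^3 - 2u^2 + 18u + 18. Setting h'(u) = 0 gives u ∈ {-3, -1, 3}.
h''(u) = -6u^2 - 4u + 18. h''(-3) = -24 < 0 ⇒ local maximum; h''(-1) = 16 > 0 ⇒ local minimum; h''(3) = -48 < 0 ⇒ local maximum.
So the local minimum value is h(-1) = -29/6.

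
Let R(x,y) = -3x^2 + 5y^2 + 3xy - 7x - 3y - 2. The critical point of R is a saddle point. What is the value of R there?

∂R/∂x = -6x + 3y - 7 = 0 and ∂R/∂y = 3x + 10y - 3 = 0, so (x, y) = (-61/69, 13/23).
The Hessian has R_{xx} = -6, R_{yy} = 10, R_{xy} = 3, giving D = -69 < 0, so the point is a saddle point.
R(-61/69, 13/23) = 17/69.

17/69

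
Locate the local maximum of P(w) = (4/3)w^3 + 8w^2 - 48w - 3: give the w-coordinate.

P'(w) = 4w^2 + 16w - 48 = 0 at w = -6, 2.
P''(w) = 8w + 16. P''(-6) = -32 < 0 ⇒ local maximum; P''(2) = 32 > 0 ⇒ local minimum.
So the local maximum value is P(-6) = 285.

-6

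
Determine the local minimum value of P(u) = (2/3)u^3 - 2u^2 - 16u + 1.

Critical points: P'(u) = 2u^2 - 4u - 16 vanishes at u = -2, 4.
Second-derivative test with P''(u) = 4u - 4: P''(-2) = -12 < 0 ⇒ local maximum; P''(4) = 12 > 0 ⇒ local minimum.
So the local minimum value is P(4) = -157/3.

-157/3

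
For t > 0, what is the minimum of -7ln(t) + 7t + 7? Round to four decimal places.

g'(t) = -7/t + 7 = 0 gives t = 1.
g''(t) = 7/t², which is positive for t > 0, so this is a local minimum.
g(1) = -7·ln(1) + 7 + 7 ≈ 14.0000.

14.0000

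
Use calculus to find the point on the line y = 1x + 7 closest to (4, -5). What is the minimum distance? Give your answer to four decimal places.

11.3137

Minimize D(x)^2 = (x - 4)^2 + (x + 12)^2.
d/dx[D^2] = 2(x - 4) + 2·1·(x + 12) = 0 ⇒ x = -4.
Then y = 3 and the distance is √(128) ≈ 11.3137.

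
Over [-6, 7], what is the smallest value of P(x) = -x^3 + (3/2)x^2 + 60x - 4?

Differentiating, P'(x) = -3x^2 + 3x + 60; which vanishes at x = -4 and x = 5.
Compare values at every candidate in [-6, 7]: P(-6) = -94; P(-4) = -156; P(5) = 417/2; P(7) = 293/2.
So the minimum is P(-4) = -156.

-156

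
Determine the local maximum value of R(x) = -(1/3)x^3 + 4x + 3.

25/3

R'(x) = -x^2 + 4. Setting R'(x) = 0 gives x ∈ {-2, 2}.
R''(x) = -2x. R''(-2) = 4 > 0 ⇒ local minimum; R''(2) = -4 < 0 ⇒ local maximum.
The local maximum is R(2) = 25/3.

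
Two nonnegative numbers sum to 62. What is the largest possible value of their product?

961

With x + y = 62, the product is P(x) = x(62 − x).
P'(x) = 62 − 2x = 0 gives x = 31; P'' = −2 < 0, so this is the maximum.
P = 31·31 = 961.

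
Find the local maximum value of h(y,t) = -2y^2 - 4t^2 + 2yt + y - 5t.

11/7

∂h/∂y = -4y + 2t + 1 = 0 and ∂h/∂t = 2y - 8t - 5 = 0, so (y, t) = (-1/14, -9/14).
The Hessian has h_{yy} = -4, h_{tt} = -8, h_{yt} = 2, giving D = 28 > 0 with h_{yy} < 0, so the point is a local maximum.
h(-1/14, -9/14) = 11/7.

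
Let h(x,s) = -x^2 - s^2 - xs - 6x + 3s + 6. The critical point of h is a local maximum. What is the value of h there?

27

∂h/∂x = -2x - s - 6 = 0 and ∂h/∂s = -x - 2s + 3 = 0, so (x, s) = (-5, 4).
The Hessian has h_{xx} = -2, h_{ss} = -2, h_{xs} = -1, giving D = 3 > 0 with h_{xx} < 0, so the point is a local maximum.
h(-5, 4) = 27.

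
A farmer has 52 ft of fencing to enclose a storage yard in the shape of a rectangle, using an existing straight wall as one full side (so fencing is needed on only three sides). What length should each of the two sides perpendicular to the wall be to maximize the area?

Let the sides perpendicular to the wall have length x and the parallel side y, so 2x + y = 52 and the area is A = xy = x(52 − 2x).
A'(x) = 52 − 4x = 0 gives x = 13, and A''(x) = −4 < 0 confirms a maximum.
Then y = 52 − 2·13 = 26 and A = 338.

13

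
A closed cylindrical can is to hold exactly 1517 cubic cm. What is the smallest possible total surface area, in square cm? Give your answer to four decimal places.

With radius r and height h, πr²h = 1517 so h = 1517/(πr²), and S(r) = 2πr² + 2πrh = 2πr² + 2·1517/r.
S'(r) = 4πr − 2·1517/r² = 0 ⇒ r³ = 1517/(2π), so r ≈ 6.2269 and h = 2r ≈ 12.4537.
S''(r) = 4π + 4·1517/r³ > 0, so this is the minimum; S ≈ 730.8669.

730.8669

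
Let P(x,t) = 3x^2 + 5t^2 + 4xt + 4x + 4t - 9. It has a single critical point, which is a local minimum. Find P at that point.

∂P/∂x = 6x + 4t + 4 = 0 and ∂P/∂t = 4x + 10t + 4 = 0, so (x, t) = (-6/11, -2/11).
The Hessian has P_{xx} = 6, P_{tt} = 10, P_{xt} = 4, giving D = 44 > 0 with P_{xx} > 0, so the point is a local minimum.
P(-6/11, -2/11) = -115/11.

-115/11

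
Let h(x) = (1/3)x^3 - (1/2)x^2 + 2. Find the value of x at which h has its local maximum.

h'(x) = x^2 - x = 0 at x = 0, 1.
h''(x) = 2x - 1. h''(0) = -1 < 0 ⇒ local maximum; h''(1) = 1 > 0 ⇒ local minimum.
The local maximum is h(0) = 2.

0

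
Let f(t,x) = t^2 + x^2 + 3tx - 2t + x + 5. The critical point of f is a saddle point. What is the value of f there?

∂f/∂t = 2t + 3x - 2 = 0 and ∂f/∂x = 3t + 2x + 1 = 0, so (t, x) = (-7/5, 8/5).
The Hessian has f_{tt} = 2, f_{xx} = 2, f_{tx} = 3, giving D = -5 < 0, so the point is a saddle point.
f(-7/5, 8/5) = 36/5.

36/5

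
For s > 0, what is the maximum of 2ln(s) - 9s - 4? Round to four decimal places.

g'(s) = 2/s − 9 = 0 gives s = 2/9.
g''(s) = -2/s², which is negative for s > 0, so this is a local maximum.
g(2/9) = 2·ln(2/9) - 2 - 4 ≈ -9.0082.

-9.0082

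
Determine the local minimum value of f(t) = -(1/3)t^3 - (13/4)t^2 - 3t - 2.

f'(t) = -t^2 - (13/2)t - 3. Setting f'(t) = 0 gives t ∈ {-6, -1/2}.
Since f''(t) = -2t - 13/2, we get f''(-6) = 11/2 > 0 ⇒ local minimum; f''(-1/2) = -11/2 < 0 ⇒ local maximum.
The local minimum is f(-6) = -29.

-29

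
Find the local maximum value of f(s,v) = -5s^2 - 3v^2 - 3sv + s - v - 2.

-91/51

∂f/∂s = -10s - 3v + 1 = 0 and ∂f/∂v = -3s - 6v - 1 = 0, so (s, v) = (3/17, -13/51).
The Hessian has f_{ss} = -10, f_{vv} = -6, f_{sv} = -3, giving D = 51 > 0 with f_{ss} < 0, so the point is a local maximum.
f(3/17, -13/51) = -91/51.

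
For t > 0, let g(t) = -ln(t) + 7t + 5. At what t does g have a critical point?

g'(t) = -1/t + 7 = 0 gives t = 1/7.
g''(t) = 1/t², which is positive for t > 0, so this is a local minimum.
g(1/7) = -1·ln(1/7) + 1 + 5 ≈ 7.9459.

1/7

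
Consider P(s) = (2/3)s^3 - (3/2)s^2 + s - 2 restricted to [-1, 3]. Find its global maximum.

P'(s) = 2s^2 - 3s + 1, which vanishes at s = 1/2 and s = 1.
Evaluating at the critical points and endpoints: P(-1) = -31/6,  P(1/2) = -43/24,  P(1) = -11/6,  P(3) = 11/2.
The maximum over the interval is 11/2, attained at s = 3.

11/2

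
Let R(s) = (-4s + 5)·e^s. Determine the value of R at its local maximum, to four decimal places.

By the product rule, R'(s) = (-4s + 1)·e^s. Since e^s > 0, the only critical point is s = 1/4.
R''(1/4) has the same sign as -4 < 0, so this is a local maximum.
R(1/4) = (4)·e^(1/4) ≈ 5.1361.

5.1361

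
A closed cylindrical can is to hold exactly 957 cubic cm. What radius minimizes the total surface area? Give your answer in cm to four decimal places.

5.3404

With radius r and height h, πr²h = 957 so h = 957/(πr²), and S(r) = 2πr² + 2πrh = 2πr² + 2·957/r.
S'(r) = 4πr − 2·957/r² = 0 ⇒ r³ = 957/(2π), so r ≈ 5.3404 and h = 2r ≈ 10.6809.
S''(r) = 4π + 4·957/r³ > 0, so this is the minimum; S ≈ 537.5958.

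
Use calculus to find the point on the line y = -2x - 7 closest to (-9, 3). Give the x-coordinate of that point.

-29/5

Minimize D(x)^2 = (x + 9)^2 + (-2x - 10)^2.
d/dx[D^2] = 2(x + 9) + 2·(-2)·(-2x - 10) = 0 ⇒ x = -29/5.
Then y = 23/5 and the distance is √(64/5) ≈ 3.5777.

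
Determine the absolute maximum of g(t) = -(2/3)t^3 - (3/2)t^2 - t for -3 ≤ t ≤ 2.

15/2

The derivative is -2t^2 - 3t - 1, which vanishes at t = -1 and t = -1/2.
Candidates: g(-3) = 15/2; g(-1) = 1/6; g(-1/2) = 5/24; g(2) = -40/3.
So the maximum is g(-3) = 15/2.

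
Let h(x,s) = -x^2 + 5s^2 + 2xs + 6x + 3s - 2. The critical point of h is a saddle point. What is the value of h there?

29/8

∂h/∂x = -2x + 2s + 6 = 0 and ∂h/∂s = 2x + 10s + 3 = 0, so (x, s) = (9/4, -3/4).
The Hessian has h_{xx} = -2, h_{ss} = 10, h_{xs} = 2, giving D = -24 < 0, so the point is a saddle point.
h(9/4, -3/4) = 29/8.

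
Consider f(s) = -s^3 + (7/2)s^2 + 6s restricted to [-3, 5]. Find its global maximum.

The derivative is -3s^2 + 7s + 6, which vanishes at s = -2/3 and s = 3.
Evaluating at the critical points and endpoints: f(-3) = 81/2, f(-2/3) = -58/27, f(3) = 45/2, f(5) = -15/2.
The maximum over the interval is 81/2, attained at s = -3.

81/2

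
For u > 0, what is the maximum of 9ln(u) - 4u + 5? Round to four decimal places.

3.2984

g'(u) = 9/u − 4 = 0 gives u = 9/4.
g''(u) = -9/u², which is negative for u > 0, so this is a local maximum.
g(9/4) = 9·ln(9/4) - 9 + 5 ≈ 3.2984.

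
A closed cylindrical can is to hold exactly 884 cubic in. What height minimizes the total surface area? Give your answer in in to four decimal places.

With radius r and height h, πr²h = 884 so h = 884/(πr²), and S(r) = 2πr² + 2πrh = 2πr² + 2·884/r.
S'(r) = 4πr − 2·884/r² = 0 ⇒ r³ = 884/(2π), so r ≈ 5.2010 and h = 2r ≈ 10.4021.
S''(r) = 4π + 4·884/r³ > 0, so this is the minimum; S ≈ 509.8973.

10.4021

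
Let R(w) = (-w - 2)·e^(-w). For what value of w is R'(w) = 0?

Differentiating with the product rule gives R'(w) = (w + 1)·e^(-w). Since e^(-w) > 0, the only critical point is w = -1.
R''(-1) has the same sign as 1 > 0, so this is a local minimum.
R(-1) = (-1)·e^(1) ≈ -2.7183.

-1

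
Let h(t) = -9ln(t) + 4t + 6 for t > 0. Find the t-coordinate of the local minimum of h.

h'(t) = -9/t + 4 = 0 gives t = 9/4.
h''(t) = 9/t², which is positive for t > 0, so this is a local minimum.
h(9/4) = -9·ln(9/4) + 9 + 6 ≈ 7.7016.

9/4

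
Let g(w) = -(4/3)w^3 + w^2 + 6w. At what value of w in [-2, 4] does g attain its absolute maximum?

The derivative is -4w^2 + 2w + 6, which vanishes at w = -1 and w = 3/2.
Candidates: g(-2) = 8/3; g(-1) = -11/3; g(3/2) = 27/4; g(4) = -136/3.
Hence the absolute maximum is 27/4 at w = 3/2.

3/2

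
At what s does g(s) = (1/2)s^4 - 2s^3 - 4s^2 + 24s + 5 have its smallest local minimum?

g'(s) = 2s^3 - 6s^2 - 8s + 24. Setting g'(s) = 0 gives s ∈ {-2, 2, 3}.
Since g''(s) = 6s^2 - 12s - 8, we get g''(-2) = 40 > 0 ⇒ local minimum; g''(2) = -8 < 0 ⇒ local maximum; g''(3) = 10 > 0 ⇒ local minimum.
The smallest local minimum is g(-2) = -35.

-2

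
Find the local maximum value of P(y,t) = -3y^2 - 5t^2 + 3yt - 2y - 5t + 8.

∂P/∂y = -6y + 3t - 2 = 0 and ∂P/∂t = 3y - 10t - 5 = 0, so (y, t) = (-35/51, -12/17).
The Hessian has P_{yy} = -6, P_{tt} = -10, P_{yt} = 3, giving D = 51 > 0 with P_{yy} < 0, so the point is a local maximum.
P(-35/51, -12/17) = 533/51.

533/51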